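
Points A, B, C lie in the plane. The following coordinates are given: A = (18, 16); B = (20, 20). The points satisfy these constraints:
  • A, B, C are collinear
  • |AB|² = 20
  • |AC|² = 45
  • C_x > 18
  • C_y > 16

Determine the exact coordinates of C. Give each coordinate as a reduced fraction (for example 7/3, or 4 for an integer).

C = (21, 22)

1. C_x = 21  [[A, B, C are collinear ⇒ -4x+2y+40=0] ∩ [|C−(18, 16)|²=45]]
2. C_y = 22  [[A, B, C are collinear ⇒ -4x+2y+40=0] ∩ [|C−(18, 16)|²=45]]
   so C = (21, 22)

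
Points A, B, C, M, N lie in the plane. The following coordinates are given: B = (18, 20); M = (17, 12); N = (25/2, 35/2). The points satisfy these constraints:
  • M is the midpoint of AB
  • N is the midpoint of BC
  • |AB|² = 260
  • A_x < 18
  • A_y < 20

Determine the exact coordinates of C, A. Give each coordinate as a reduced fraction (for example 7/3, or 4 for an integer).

C = (7, 15)
A = (16, 4)

1. A_x = 16  [A = 2·M−B = 2·(17, 12)−(18, 20)]
2. A_y = 4  [A = 2·M−B = 2·(17, 12)−(18, 20)]
   so A = (16, 4)
3. C_x = 7  [C = 2·N−B = 2·(25/2, 35/2)−(18, 20)]
4. C_y = 15  [C = 2·N−B = 2·(25/2, 35/2)−(18, 20)]
   so C = (7, 15)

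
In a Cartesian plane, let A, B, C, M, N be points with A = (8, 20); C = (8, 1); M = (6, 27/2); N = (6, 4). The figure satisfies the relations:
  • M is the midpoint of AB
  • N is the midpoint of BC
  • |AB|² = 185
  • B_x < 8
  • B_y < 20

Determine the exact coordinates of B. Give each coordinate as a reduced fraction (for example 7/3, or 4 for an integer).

1. B_x = 4  [B = 2·M−A = 2·(6, 27/2)−(8, 20)]
2. B_y = 7  [B = 2·M−A = 2·(6, 27/2)−(8, 20)]
   so B = (4, 7)

B = (4, 7)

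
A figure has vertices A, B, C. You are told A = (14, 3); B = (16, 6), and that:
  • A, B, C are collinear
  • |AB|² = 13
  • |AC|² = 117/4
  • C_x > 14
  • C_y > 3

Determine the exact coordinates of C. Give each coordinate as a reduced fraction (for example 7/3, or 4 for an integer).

C = (17, 15/2)

1. C_x = 17  [[A, B, C are collinear ⇒ -3x+2y+36=0] ∩ [|C−(14, 3)|²=117/4]]
2. C_y = 15/2  [[A, B, C are collinear ⇒ -3x+2y+36=0] ∩ [|C−(14, 3)|²=117/4]]
   so C = (17, 15/2)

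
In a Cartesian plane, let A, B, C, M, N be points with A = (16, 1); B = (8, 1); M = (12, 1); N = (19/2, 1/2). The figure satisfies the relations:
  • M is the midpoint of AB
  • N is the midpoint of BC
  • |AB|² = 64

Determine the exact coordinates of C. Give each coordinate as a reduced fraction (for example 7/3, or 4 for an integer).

C = (11, 0)

1. C_x = 11  [C = 2·N−B = 2·(19/2, 1/2)−(8, 1)]
2. C_y = 0  [C = 2·N−B = 2·(19/2, 1/2)−(8, 1)]
   so C = (11, 0)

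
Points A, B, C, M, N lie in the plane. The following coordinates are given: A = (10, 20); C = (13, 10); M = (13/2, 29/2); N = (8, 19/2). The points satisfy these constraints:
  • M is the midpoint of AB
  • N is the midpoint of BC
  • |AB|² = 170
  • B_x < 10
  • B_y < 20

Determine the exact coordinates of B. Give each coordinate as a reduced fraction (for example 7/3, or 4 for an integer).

1. B_x = 3  [B = 2·M−A = 2·(13/2, 29/2)−(10, 20)]
2. B_y = 9  [B = 2·M−A = 2·(13/2, 29/2)−(10, 20)]
   so B = (3, 9)

B = (3, 9)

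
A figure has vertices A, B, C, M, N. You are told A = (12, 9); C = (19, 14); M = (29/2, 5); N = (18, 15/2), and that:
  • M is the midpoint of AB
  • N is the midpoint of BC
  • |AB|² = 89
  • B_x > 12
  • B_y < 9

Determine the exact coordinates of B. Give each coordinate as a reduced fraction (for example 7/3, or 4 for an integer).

B = (17, 1)

1. B_x = 17  [B = 2·M−A = 2·(29/2, 5)−(12, 9)]
2. B_y = 1  [B = 2·M−A = 2·(29/2, 5)−(12, 9)]
   so B = (17, 1)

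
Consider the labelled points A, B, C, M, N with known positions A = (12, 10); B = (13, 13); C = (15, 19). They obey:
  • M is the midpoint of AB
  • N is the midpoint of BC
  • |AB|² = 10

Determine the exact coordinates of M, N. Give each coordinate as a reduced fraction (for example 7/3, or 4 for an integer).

1. M_x = 25/2  [2·M = A+B = (12, 10)+(13, 13)]
2. M_y = 23/2  [2·M = A+B = (12, 10)+(13, 13)]
   so M = (25/2, 23/2)
3. N_x = 14  [2·N = B+C = (13, 13)+(15, 19)]
4. N_y = 16  [2·N = B+C = (13, 13)+(15, 19)]
   so N = (14, 16)

M = (25/2, 23/2)
N = (14, 16)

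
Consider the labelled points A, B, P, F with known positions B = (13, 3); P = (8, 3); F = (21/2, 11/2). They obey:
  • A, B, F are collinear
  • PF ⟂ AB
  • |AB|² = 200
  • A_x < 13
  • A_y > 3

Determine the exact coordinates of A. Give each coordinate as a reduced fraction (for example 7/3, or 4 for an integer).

1. A_x = 3  [[A, B, F are collinear ⇒ -5/2x-5/2y+40=0] ∩ [|A−(13, 3)|²=200]]
2. A_y = 13  [[A, B, F are collinear ⇒ -5/2x-5/2y+40=0] ∩ [|A−(13, 3)|²=200]]
   so A = (3, 13)

A = (3, 13)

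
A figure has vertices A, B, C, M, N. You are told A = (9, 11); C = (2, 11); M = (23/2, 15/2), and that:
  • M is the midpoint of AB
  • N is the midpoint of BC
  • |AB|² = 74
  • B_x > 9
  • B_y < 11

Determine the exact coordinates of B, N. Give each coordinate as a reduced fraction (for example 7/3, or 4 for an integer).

B = (14, 4)
N = (8, 15/2)

1. B_x = 14  [B = 2·M−A = 2·(23/2, 15/2)−(9, 11)]
2. B_y = 4  [B = 2·M−A = 2·(23/2, 15/2)−(9, 11)]
   so B = (14, 4)
3. N_x = 8  [2·N = B+C = (14, 4)+(2, 11)]
4. N_y = 15/2  [2·N = B+C = (14, 4)+(2, 11)]
   so N = (8, 15/2)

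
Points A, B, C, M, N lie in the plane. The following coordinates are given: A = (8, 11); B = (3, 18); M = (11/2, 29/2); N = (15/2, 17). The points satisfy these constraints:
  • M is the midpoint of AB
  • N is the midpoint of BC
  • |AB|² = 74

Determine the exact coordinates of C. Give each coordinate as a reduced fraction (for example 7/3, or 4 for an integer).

C = (12, 16)

1. C_x = 12  [C = 2·N−B = 2·(15/2, 17)−(3, 18)]
2. C_y = 16  [C = 2·N−B = 2·(15/2, 17)−(3, 18)]
   so C = (12, 16)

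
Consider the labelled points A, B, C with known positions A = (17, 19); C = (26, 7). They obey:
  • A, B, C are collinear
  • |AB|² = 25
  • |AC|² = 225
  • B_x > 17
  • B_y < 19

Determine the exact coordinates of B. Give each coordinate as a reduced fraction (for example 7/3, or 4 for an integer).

1. B_x = 20  [[A, B, C are collinear ⇒ -12x-9y+375=0] ∩ [|B−(17, 19)|²=25]]
2. B_y = 15  [[A, B, C are collinear ⇒ -12x-9y+375=0] ∩ [|B−(17, 19)|²=25]]
   so B = (20, 15)

B = (20, 15)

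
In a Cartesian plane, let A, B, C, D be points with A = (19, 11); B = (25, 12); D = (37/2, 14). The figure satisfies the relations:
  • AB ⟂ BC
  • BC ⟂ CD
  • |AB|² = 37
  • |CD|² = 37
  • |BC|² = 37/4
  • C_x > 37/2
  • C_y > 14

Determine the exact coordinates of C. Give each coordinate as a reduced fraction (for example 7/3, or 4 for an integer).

C = (49/2, 15)

1. C_x = 49/2  [[AB ⟂ BC ⇒ 6x+1y-162=0] ∩ [|C−(37/2, 14)|²=37]]
2. C_y = 15  [[AB ⟂ BC ⇒ 6x+1y-162=0] ∩ [|C−(37/2, 14)|²=37]]
   so C = (49/2, 15)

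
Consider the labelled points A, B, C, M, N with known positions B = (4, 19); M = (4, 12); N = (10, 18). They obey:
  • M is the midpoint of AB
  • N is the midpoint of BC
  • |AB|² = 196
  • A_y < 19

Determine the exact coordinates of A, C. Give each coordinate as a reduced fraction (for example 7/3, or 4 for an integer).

A = (4, 5)
C = (16, 17)

1. A_x = 4  [A = 2·M−B = 2·(4, 12)−(4, 19)]
2. A_y = 5  [A = 2·M−B = 2·(4, 12)−(4, 19)]
   so A = (4, 5)
3. C_x = 16  [C = 2·N−B = 2·(10, 18)−(4, 19)]
4. C_y = 17  [C = 2·N−B = 2·(10, 18)−(4, 19)]
   so C = (16, 17)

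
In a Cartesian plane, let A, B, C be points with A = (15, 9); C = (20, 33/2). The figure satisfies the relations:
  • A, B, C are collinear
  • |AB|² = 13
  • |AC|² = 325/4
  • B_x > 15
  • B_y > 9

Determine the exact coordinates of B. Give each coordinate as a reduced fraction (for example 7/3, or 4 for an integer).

B = (17, 12)

1. B_x = 17  [[A, B, C are collinear ⇒ 15/2x-5y-135/2=0] ∩ [|B−(15, 9)|²=13]]
2. B_y = 12  [[A, B, C are collinear ⇒ 15/2x-5y-135/2=0] ∩ [|B−(15, 9)|²=13]]
   so B = (17, 12)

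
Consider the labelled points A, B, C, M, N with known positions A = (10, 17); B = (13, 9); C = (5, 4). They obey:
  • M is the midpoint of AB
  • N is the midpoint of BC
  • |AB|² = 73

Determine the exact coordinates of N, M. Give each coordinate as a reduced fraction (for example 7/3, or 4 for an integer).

N = (9, 13/2)
M = (23/2, 13)

1. M_x = 23/2  [2·M = A+B = (10, 17)+(13, 9)]
2. M_y = 13  [2·M = A+B = (10, 17)+(13, 9)]
   so M = (23/2, 13)
3. N_x = 9  [2·N = B+C = (13, 9)+(5, 4)]
4. N_y = 13/2  [2·N = B+C = (13, 9)+(5, 4)]
   so N = (9, 13/2)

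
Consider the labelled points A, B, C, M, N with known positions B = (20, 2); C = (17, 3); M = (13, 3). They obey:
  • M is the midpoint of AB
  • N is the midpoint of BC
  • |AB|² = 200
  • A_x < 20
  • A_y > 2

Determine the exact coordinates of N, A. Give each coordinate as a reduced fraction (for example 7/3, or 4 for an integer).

1. A_x = 6  [A = 2·M−B = 2·(13, 3)−(20, 2)]
2. A_y = 4  [A = 2·M−B = 2·(13, 3)−(20, 2)]
   so A = (6, 4)
3. N_x = 37/2  [2·N = B+C = (20, 2)+(17, 3)]
4. N_y = 5/2  [2·N = B+C = (20, 2)+(17, 3)]
   so N = (37/2, 5/2)

N = (37/2, 5/2)
A = (6, 4)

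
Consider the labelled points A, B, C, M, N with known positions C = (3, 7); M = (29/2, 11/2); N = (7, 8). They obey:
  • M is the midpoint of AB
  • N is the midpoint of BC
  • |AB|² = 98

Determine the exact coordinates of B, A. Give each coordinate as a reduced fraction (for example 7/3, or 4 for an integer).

B = (11, 9)
A = (18, 2)

1. B_x = 11  [B = 2·N−C = 2·(7, 8)−(3, 7)]
2. B_y = 9  [B = 2·N−C = 2·(7, 8)−(3, 7)]
   so B = (11, 9)
3. A_x = 18  [A = 2·M−B = 2·(29/2, 11/2)−(11, 9)]
4. A_y = 2  [A = 2·M−B = 2·(29/2, 11/2)−(11, 9)]
   so A = (18, 2)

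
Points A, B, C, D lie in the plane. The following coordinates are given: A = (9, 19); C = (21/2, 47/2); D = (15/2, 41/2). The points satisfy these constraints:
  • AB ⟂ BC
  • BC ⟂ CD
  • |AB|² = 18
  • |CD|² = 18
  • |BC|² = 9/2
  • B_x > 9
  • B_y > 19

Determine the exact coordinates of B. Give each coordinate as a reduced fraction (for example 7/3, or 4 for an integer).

B = (12, 22)

1. B_x = 12  [[BC ⟂ CD ⇒ 3x+3y-102=0] ∩ [|B−(9, 19)|²=18]]
2. B_y = 22  [[BC ⟂ CD ⇒ 3x+3y-102=0] ∩ [|B−(9, 19)|²=18]]
   so B = (12, 22)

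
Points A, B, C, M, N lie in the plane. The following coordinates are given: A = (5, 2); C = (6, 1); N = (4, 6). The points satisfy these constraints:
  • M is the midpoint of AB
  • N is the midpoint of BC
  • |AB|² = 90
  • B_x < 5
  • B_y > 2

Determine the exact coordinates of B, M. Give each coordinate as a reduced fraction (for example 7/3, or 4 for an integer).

1. B_x = 2  [B = 2·N−C = 2·(4, 6)−(6, 1)]
2. B_y = 11  [B = 2·N−C = 2·(4, 6)−(6, 1)]
   so B = (2, 11)
3. M_x = 7/2  [2·M = A+B = (5, 2)+(2, 11)]
4. M_y = 13/2  [2·M = A+B = (5, 2)+(2, 11)]
   so M = (7/2, 13/2)

B = (2, 11)
M = (7/2, 13/2)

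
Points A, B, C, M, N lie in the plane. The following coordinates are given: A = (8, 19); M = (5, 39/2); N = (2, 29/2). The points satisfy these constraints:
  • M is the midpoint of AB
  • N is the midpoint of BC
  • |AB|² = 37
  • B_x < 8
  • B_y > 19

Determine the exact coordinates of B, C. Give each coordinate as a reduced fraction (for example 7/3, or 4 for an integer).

B = (2, 20)
C = (2, 9)

1. B_x = 2  [B = 2·M−A = 2·(5, 39/2)−(8, 19)]
2. B_y = 20  [B = 2·M−A = 2·(5, 39/2)−(8, 19)]
   so B = (2, 20)
3. C_x = 2  [C = 2·N−B = 2·(2, 29/2)−(2, 20)]
4. C_y = 9  [C = 2·N−B = 2·(2, 29/2)−(2, 20)]
   so C = (2, 9)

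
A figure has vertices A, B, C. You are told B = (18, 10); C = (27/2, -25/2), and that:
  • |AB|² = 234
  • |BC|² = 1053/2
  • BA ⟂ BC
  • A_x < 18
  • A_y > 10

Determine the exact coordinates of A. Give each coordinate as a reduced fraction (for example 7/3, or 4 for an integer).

A = (3, 13)

1. A_x = 3  [[BA ⟂ BC ⇒ -9/2x-45/2y+306=0] ∩ [|A−(18, 10)|²=234]]
2. A_y = 13  [[BA ⟂ BC ⇒ -9/2x-45/2y+306=0] ∩ [|A−(18, 10)|²=234]]
   so A = (3, 13)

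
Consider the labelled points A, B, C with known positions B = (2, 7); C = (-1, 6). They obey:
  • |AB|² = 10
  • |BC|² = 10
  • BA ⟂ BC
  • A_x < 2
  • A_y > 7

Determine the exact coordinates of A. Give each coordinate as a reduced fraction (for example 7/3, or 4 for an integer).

1. A_x = 1  [[BA ⟂ BC ⇒ -3x-1y+13=0] ∩ [|A−(2, 7)|²=10]]
2. A_y = 10  [[BA ⟂ BC ⇒ -3x-1y+13=0] ∩ [|A−(2, 7)|²=10]]
   so A = (1, 10)

A = (1, 10)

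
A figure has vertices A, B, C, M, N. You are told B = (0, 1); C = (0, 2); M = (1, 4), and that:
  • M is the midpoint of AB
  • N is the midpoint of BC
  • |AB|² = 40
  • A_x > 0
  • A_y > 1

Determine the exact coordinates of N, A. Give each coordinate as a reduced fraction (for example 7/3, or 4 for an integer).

1. A_x = 2  [A = 2·M−B = 2·(1, 4)−(0, 1)]
2. A_y = 7  [A = 2·M−B = 2·(1, 4)−(0, 1)]
   so A = (2, 7)
3. N_x = 0  [2·N = B+C = (0, 1)+(0, 2)]
4. N_y = 3/2  [2·N = B+C = (0, 1)+(0, 2)]
   so N = (0, 3/2)

N = (0, 3/2)
A = (2, 7)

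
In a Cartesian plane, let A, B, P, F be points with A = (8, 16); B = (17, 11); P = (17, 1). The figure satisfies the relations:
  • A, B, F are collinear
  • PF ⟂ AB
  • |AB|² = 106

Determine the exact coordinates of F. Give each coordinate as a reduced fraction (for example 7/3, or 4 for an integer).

F = (1126/53, 458/53)

1. F_x = 1126/53  [[A, B, F are collinear ⇒ 5x+9y-184=0] ∩ [PF ⟂ AB ⇒ 9x-5y-148=0]]
2. F_y = 458/53  [[A, B, F are collinear ⇒ 5x+9y-184=0] ∩ [PF ⟂ AB ⇒ 9x-5y-148=0]]
   so F = (1126/53, 458/53)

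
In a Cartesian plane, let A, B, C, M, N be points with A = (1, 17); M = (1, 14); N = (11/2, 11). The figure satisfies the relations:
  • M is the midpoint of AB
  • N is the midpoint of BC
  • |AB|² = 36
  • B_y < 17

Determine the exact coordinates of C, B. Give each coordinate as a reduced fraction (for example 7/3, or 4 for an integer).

1. B_x = 1  [B = 2·M−A = 2·(1, 14)−(1, 17)]
2. B_y = 11  [B = 2·M−A = 2·(1, 14)−(1, 17)]
   so B = (1, 11)
3. C_x = 10  [C = 2·N−B = 2·(11/2, 11)−(1, 11)]
4. C_y = 11  [C = 2·N−B = 2·(11/2, 11)−(1, 11)]
   so C = (10, 11)

C = (10, 11)
B = (1, 11)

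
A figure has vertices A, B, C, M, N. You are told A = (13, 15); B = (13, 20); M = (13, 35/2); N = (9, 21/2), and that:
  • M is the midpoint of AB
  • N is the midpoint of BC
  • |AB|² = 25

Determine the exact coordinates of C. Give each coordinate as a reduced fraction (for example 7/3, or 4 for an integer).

C = (5, 1)

1. C_x = 5  [C = 2·N−B = 2·(9, 21/2)−(13, 20)]
2. C_y = 1  [C = 2·N−B = 2·(9, 21/2)−(13, 20)]
   so C = (5, 1)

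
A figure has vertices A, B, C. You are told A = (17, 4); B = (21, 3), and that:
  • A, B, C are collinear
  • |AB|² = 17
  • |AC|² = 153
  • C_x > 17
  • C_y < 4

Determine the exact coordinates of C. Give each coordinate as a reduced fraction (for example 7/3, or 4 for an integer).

C = (29, 1)

1. C_x = 29  [[A, B, C are collinear ⇒ 1x+4y-33=0] ∩ [|C−(17, 4)|²=153]]
2. C_y = 1  [[A, B, C are collinear ⇒ 1x+4y-33=0] ∩ [|C−(17, 4)|²=153]]
   so C = (29, 1)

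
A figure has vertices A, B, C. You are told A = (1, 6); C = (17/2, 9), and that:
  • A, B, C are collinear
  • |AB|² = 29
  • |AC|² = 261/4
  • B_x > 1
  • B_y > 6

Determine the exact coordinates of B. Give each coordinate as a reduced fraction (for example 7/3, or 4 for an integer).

B = (6, 8)

1. B_x = 6  [[A, B, C are collinear ⇒ 3x-15/2y+42=0] ∩ [|B−(1, 6)|²=29]]
2. B_y = 8  [[A, B, C are collinear ⇒ 3x-15/2y+42=0] ∩ [|B−(1, 6)|²=29]]
   so B = (6, 8)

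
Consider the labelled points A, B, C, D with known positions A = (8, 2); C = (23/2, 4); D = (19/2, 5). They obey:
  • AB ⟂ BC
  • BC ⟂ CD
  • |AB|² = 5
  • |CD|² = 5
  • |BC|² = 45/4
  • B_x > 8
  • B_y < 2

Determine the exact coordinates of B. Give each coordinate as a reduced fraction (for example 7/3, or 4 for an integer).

B = (10, 1)

1. B_x = 10  [[BC ⟂ CD ⇒ 2x-1y-19=0] ∩ [|B−(8, 2)|²=5]]
2. B_y = 1  [[BC ⟂ CD ⇒ 2x-1y-19=0] ∩ [|B−(8, 2)|²=5]]
   so B = (10, 1)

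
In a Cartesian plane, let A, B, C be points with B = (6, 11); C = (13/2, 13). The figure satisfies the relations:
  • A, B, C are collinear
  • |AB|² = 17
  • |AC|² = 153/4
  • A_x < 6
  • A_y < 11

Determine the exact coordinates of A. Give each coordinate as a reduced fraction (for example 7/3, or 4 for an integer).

A = (5, 7)

1. A_x = 5  [[A, B, C are collinear ⇒ -2x+1/2y+13/2=0] ∩ [|A−(6, 11)|²=17]]
2. A_y = 7  [[A, B, C are collinear ⇒ -2x+1/2y+13/2=0] ∩ [|A−(6, 11)|²=17]]
   so A = (5, 7)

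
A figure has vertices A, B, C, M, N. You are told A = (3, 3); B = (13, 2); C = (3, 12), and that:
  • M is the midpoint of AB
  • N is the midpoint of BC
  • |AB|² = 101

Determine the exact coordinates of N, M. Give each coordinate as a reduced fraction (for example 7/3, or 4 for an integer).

N = (8, 7)
M = (8, 5/2)

1. M_x = 8  [2·M = A+B = (3, 3)+(13, 2)]
2. M_y = 5/2  [2·M = A+B = (3, 3)+(13, 2)]
   so M = (8, 5/2)
3. N_x = 8  [2·N = B+C = (13, 2)+(3, 12)]
4. N_y = 7  [2·N = B+C = (13, 2)+(3, 12)]
   so N = (8, 7)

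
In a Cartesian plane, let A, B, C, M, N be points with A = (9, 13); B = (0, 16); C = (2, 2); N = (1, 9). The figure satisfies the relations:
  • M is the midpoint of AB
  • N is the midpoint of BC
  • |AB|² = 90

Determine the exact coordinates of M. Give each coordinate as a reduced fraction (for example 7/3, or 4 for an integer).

M = (9/2, 29/2)

1. M_x = 9/2  [2·M = A+B = (9, 13)+(0, 16)]
2. M_y = 29/2  [2·M = A+B = (9, 13)+(0, 16)]
   so M = (9/2, 29/2)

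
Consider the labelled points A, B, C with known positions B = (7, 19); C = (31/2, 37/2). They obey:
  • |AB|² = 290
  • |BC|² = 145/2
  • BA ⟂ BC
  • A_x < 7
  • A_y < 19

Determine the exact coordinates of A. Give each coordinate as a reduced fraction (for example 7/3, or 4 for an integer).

A = (6, 2)

1. A_x = 6  [[BA ⟂ BC ⇒ 17/2x-1/2y-50=0] ∩ [|A−(7, 19)|²=290]]
2. A_y = 2  [[BA ⟂ BC ⇒ 17/2x-1/2y-50=0] ∩ [|A−(7, 19)|²=290]]
   so A = (6, 2)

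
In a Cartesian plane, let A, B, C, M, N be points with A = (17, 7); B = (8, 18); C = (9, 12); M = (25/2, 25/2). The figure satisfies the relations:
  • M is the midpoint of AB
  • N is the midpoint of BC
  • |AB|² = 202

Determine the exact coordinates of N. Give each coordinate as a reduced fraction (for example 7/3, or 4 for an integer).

1. N_x = 17/2  [2·N = B+C = (8, 18)+(9, 12)]
2. N_y = 15  [2·N = B+C = (8, 18)+(9, 12)]
   so N = (17/2, 15)

N = (17/2, 15)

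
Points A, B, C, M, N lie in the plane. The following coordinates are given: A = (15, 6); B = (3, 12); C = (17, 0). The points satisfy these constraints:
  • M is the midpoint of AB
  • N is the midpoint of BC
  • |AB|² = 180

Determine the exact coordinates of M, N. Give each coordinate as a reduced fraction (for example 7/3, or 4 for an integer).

1. M_x = 9  [2·M = A+B = (15, 6)+(3, 12)]
2. M_y = 9  [2·M = A+B = (15, 6)+(3, 12)]
   so M = (9, 9)
3. N_x = 10  [2·N = B+C = (3, 12)+(17, 0)]
4. N_y = 6  [2·N = B+C = (3, 12)+(17, 0)]
   so N = (10, 6)

M = (9, 9)
N = (10, 6)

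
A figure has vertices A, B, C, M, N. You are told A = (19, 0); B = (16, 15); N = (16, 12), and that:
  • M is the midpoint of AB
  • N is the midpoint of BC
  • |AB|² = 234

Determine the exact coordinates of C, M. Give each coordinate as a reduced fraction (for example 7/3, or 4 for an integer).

1. M_x = 35/2  [2·M = A+B = (19, 0)+(16, 15)]
2. M_y = 15/2  [2·M = A+B = (19, 0)+(16, 15)]
   so M = (35/2, 15/2)
3. C_x = 16  [C = 2·N−B = 2·(16, 12)−(16, 15)]
4. C_y = 9  [C = 2·N−B = 2·(16, 12)−(16, 15)]
   so C = (16, 9)

C = (16, 9)
M = (35/2, 15/2)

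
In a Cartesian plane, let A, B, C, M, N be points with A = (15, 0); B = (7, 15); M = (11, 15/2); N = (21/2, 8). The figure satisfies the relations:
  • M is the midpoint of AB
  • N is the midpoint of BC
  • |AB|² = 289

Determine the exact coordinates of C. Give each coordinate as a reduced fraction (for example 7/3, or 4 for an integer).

C = (14, 1)

1. C_x = 14  [C = 2·N−B = 2·(21/2, 8)−(7, 15)]
2. C_y = 1  [C = 2·N−B = 2·(21/2, 8)−(7, 15)]
   so C = (14, 1)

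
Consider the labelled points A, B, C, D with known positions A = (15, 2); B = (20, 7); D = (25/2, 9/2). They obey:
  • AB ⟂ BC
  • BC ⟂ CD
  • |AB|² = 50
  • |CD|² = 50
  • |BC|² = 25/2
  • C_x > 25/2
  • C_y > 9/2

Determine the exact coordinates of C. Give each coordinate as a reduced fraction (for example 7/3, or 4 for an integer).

C = (35/2, 19/2)

1. C_x = 35/2  [[AB ⟂ BC ⇒ 5x+5y-135=0] ∩ [|C−(25/2, 9/2)|²=50]]
2. C_y = 19/2  [[AB ⟂ BC ⇒ 5x+5y-135=0] ∩ [|C−(25/2, 9/2)|²=50]]
   so C = (35/2, 19/2)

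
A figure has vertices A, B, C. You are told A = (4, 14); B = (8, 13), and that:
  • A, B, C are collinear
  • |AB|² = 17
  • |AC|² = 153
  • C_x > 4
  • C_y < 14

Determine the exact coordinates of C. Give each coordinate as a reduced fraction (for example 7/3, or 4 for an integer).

C = (16, 11)

1. C_x = 16  [[A, B, C are collinear ⇒ 1x+4y-60=0] ∩ [|C−(4, 14)|²=153]]
2. C_y = 11  [[A, B, C are collinear ⇒ 1x+4y-60=0] ∩ [|C−(4, 14)|²=153]]
   so C = (16, 11)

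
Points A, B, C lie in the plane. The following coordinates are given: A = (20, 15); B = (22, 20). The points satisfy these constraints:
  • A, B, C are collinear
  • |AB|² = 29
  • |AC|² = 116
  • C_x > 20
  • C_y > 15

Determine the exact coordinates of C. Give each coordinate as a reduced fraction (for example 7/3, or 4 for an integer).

1. C_x = 24  [[A, B, C are collinear ⇒ -5x+2y+70=0] ∩ [|C−(20, 15)|²=116]]
2. C_y = 25  [[A, B, C are collinear ⇒ -5x+2y+70=0] ∩ [|C−(20, 15)|²=116]]
   so C = (24, 25)

C = (24, 25)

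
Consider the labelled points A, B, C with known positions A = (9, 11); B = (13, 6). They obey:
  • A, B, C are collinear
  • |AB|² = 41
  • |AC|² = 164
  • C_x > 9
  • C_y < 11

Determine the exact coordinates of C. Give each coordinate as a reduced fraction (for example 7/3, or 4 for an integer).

1. C_x = 17  [[A, B, C are collinear ⇒ 5x+4y-89=0] ∩ [|C−(9, 11)|²=164]]
2. C_y = 1  [[A, B, C are collinear ⇒ 5x+4y-89=0] ∩ [|C−(9, 11)|²=164]]
   so C = (17, 1)

C = (17, 1)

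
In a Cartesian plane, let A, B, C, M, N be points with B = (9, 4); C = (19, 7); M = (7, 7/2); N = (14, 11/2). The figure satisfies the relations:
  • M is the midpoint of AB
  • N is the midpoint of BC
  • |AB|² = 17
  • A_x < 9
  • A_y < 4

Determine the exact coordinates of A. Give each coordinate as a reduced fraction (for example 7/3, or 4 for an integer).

1. A_x = 5  [A = 2·M−B = 2·(7, 7/2)−(9, 4)]
2. A_y = 3  [A = 2·M−B = 2·(7, 7/2)−(9, 4)]
   so A = (5, 3)

A = (5, 3)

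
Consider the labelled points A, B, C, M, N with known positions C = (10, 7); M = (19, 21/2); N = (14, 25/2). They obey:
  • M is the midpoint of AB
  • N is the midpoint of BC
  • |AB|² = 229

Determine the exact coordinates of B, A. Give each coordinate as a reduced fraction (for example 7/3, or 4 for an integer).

1. B_x = 18  [B = 2·N−C = 2·(14, 25/2)−(10, 7)]
2. B_y = 18  [B = 2·N−C = 2·(14, 25/2)−(10, 7)]
   so B = (18, 18)
3. A_x = 20  [A = 2·M−B = 2·(19, 21/2)−(18, 18)]
4. A_y = 3  [A = 2·M−B = 2·(19, 21/2)−(18, 18)]
   so A = (20, 3)

B = (18, 18)
A = (20, 3)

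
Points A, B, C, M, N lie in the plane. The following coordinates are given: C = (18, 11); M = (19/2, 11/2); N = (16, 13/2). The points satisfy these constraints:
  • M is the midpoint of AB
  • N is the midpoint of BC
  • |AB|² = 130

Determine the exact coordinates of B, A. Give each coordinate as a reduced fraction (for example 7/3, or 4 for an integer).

B = (14, 2)
A = (5, 9)

1. B_x = 14  [B = 2·N−C = 2·(16, 13/2)−(18, 11)]
2. B_y = 2  [B = 2·N−C = 2·(16, 13/2)−(18, 11)]
   so B = (14, 2)
3. A_x = 5  [A = 2·M−B = 2·(19/2, 11/2)−(14, 2)]
4. A_y = 9  [A = 2·M−B = 2·(19/2, 11/2)−(14, 2)]
   so A = (5, 9)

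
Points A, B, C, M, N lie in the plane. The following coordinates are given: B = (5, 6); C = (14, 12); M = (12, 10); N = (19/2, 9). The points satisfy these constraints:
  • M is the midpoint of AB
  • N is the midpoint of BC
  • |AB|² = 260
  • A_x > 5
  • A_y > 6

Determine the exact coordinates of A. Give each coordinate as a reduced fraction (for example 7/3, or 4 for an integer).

1. A_x = 19  [A = 2·M−B = 2·(12, 10)−(5, 6)]
2. A_y = 14  [A = 2·M−B = 2·(12, 10)−(5, 6)]
   so A = (19, 14)

A = (19, 14)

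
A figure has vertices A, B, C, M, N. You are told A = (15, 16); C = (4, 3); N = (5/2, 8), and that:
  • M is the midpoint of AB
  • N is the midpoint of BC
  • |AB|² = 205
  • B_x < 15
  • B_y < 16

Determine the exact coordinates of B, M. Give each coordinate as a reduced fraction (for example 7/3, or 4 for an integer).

1. B_x = 1  [B = 2·N−C = 2·(5/2, 8)−(4, 3)]
2. B_y = 13  [B = 2·N−C = 2·(5/2, 8)−(4, 3)]
   so B = (1, 13)
3. M_x = 8  [2·M = A+B = (15, 16)+(1, 13)]
4. M_y = 29/2  [2·M = A+B = (15, 16)+(1, 13)]
   so M = (8, 29/2)

B = (1, 13)
M = (8, 29/2)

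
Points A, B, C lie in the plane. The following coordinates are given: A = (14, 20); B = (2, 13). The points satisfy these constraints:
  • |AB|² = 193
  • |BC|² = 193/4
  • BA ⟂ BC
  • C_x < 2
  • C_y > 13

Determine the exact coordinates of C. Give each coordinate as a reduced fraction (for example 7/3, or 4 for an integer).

C = (-3/2, 19)

1. C_x = -3/2  [[BA ⟂ BC ⇒ 12x+7y-115=0] ∩ [|C−(2, 13)|²=193/4]]
2. C_y = 19  [[BA ⟂ BC ⇒ 12x+7y-115=0] ∩ [|C−(2, 13)|²=193/4]]
   so C = (-3/2, 19)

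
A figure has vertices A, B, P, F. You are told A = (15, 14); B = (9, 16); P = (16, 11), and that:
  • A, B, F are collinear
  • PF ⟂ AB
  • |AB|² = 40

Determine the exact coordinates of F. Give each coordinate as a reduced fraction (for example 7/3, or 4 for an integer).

1. F_x = 84/5  [[A, B, F are collinear ⇒ -2x-6y+114=0] ∩ [PF ⟂ AB ⇒ -6x+2y+74=0]]
2. F_y = 67/5  [[A, B, F are collinear ⇒ -2x-6y+114=0] ∩ [PF ⟂ AB ⇒ -6x+2y+74=0]]
   so F = (84/5, 67/5)

F = (84/5, 67/5)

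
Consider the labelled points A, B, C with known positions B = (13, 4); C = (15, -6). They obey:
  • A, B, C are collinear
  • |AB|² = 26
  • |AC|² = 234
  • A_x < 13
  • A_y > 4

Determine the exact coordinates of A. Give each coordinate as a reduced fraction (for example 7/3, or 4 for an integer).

1. A_x = 12  [[A, B, C are collinear ⇒ 10x+2y-138=0] ∩ [|A−(13, 4)|²=26]]
2. A_y = 9  [[A, B, C are collinear ⇒ 10x+2y-138=0] ∩ [|A−(13, 4)|²=26]]
   so A = (12, 9)

A = (12, 9)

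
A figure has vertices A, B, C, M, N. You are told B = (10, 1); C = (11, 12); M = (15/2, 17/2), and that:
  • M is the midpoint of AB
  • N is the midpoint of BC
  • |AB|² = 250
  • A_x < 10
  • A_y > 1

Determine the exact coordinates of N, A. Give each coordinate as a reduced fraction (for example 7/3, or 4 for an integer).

1. A_x = 5  [A = 2·M−B = 2·(15/2, 17/2)−(10, 1)]
2. A_y = 16  [A = 2·M−B = 2·(15/2, 17/2)−(10, 1)]
   so A = (5, 16)
3. N_x = 21/2  [2·N = B+C = (10, 1)+(11, 12)]
4. N_y = 13/2  [2·N = B+C = (10, 1)+(11, 12)]
   so N = (21/2, 13/2)

N = (21/2, 13/2)
A = (5, 16)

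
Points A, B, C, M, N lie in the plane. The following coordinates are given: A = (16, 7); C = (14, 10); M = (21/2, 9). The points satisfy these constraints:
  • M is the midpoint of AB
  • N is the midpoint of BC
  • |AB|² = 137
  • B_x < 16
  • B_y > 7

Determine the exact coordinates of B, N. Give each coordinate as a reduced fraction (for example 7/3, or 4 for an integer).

B = (5, 11)
N = (19/2, 21/2)

1. B_x = 5  [B = 2·M−A = 2·(21/2, 9)−(16, 7)]
2. B_y = 11  [B = 2·M−A = 2·(21/2, 9)−(16, 7)]
   so B = (5, 11)
3. N_x = 19/2  [2·N = B+C = (5, 11)+(14, 10)]
4. N_y = 21/2  [2·N = B+C = (5, 11)+(14, 10)]
   so N = (19/2, 21/2)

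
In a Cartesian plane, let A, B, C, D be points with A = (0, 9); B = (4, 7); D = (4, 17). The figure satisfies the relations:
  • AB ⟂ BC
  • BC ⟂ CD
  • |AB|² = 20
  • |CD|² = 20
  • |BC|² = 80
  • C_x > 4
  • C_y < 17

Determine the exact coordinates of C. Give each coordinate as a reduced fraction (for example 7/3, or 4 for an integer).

1. C_x = 8  [[AB ⟂ BC ⇒ 4x-2y-2=0] ∩ [|C−(4, 17)|²=20]]
2. C_y = 15  [[AB ⟂ BC ⇒ 4x-2y-2=0] ∩ [|C−(4, 17)|²=20]]
   so C = (8, 15)

C = (8, 15)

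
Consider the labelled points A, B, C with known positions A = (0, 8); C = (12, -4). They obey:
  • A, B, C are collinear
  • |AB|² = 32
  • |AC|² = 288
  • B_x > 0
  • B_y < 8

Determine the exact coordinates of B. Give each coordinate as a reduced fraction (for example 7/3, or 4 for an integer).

1. B_x = 4  [[A, B, C are collinear ⇒ -12x-12y+96=0] ∩ [|B−(0, 8)|²=32]]
2. B_y = 4  [[A, B, C are collinear ⇒ -12x-12y+96=0] ∩ [|B−(0, 8)|²=32]]
   so B = (4, 4)

B = (4, 4)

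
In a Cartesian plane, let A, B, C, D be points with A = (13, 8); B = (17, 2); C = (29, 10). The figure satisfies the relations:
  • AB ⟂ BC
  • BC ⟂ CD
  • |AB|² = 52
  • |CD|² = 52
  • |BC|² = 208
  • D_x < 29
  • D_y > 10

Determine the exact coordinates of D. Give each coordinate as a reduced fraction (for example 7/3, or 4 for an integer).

D = (25, 16)

1. D_x = 25  [[BC ⟂ CD ⇒ 12x+8y-428=0] ∩ [|D−(29, 10)|²=52]]
2. D_y = 16  [[BC ⟂ CD ⇒ 12x+8y-428=0] ∩ [|D−(29, 10)|²=52]]
   so D = (25, 16)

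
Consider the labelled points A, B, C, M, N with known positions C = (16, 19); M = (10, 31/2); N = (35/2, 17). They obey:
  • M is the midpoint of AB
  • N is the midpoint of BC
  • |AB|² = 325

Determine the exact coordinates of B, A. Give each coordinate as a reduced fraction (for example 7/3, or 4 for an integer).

B = (19, 15)
A = (1, 16)

1. B_x = 19  [B = 2·N−C = 2·(35/2, 17)−(16, 19)]
2. B_y = 15  [B = 2·N−C = 2·(35/2, 17)−(16, 19)]
   so B = (19, 15)
3. A_x = 1  [A = 2·M−B = 2·(10, 31/2)−(19, 15)]
4. A_y = 16  [A = 2·M−B = 2·(10, 31/2)−(19, 15)]
   so A = (1, 16)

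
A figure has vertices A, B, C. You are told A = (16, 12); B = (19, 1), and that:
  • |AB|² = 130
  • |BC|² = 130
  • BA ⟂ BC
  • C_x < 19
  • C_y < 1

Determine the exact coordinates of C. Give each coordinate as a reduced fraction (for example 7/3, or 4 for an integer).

C = (8, -2)

1. C_x = 8  [[BA ⟂ BC ⇒ -3x+11y+46=0] ∩ [|C−(19, 1)|²=130]]
2. C_y = -2  [[BA ⟂ BC ⇒ -3x+11y+46=0] ∩ [|C−(19, 1)|²=130]]
   so C = (8, -2)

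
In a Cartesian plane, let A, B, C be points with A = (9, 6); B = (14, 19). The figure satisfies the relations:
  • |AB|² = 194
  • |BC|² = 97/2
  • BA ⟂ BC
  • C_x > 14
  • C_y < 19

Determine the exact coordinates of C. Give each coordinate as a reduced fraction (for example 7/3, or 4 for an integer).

1. C_x = 41/2  [[BA ⟂ BC ⇒ -5x-13y+317=0] ∩ [|C−(14, 19)|²=97/2]]
2. C_y = 33/2  [[BA ⟂ BC ⇒ -5x-13y+317=0] ∩ [|C−(14, 19)|²=97/2]]
   so C = (41/2, 33/2)

C = (41/2, 33/2)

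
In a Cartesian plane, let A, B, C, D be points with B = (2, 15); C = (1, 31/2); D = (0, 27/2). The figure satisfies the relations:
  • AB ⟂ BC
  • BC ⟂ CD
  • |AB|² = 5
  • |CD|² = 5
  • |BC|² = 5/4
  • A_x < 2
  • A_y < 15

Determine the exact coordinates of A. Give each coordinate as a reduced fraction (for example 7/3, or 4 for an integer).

A = (1, 13)

1. A_x = 1  [[AB ⟂ BC ⇒ 1x-1/2y+11/2=0] ∩ [|A−(2, 15)|²=5]]
2. A_y = 13  [[AB ⟂ BC ⇒ 1x-1/2y+11/2=0] ∩ [|A−(2, 15)|²=5]]
   so A = (1, 13)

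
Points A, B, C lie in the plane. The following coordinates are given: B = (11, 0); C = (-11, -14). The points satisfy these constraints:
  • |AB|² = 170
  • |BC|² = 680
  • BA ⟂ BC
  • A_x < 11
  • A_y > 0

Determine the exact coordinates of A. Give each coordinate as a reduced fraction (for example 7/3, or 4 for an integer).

A = (4, 11)

1. A_x = 4  [[BA ⟂ BC ⇒ -22x-14y+242=0] ∩ [|A−(11, 0)|²=170]]
2. A_y = 11  [[BA ⟂ BC ⇒ -22x-14y+242=0] ∩ [|A−(11, 0)|²=170]]
   so A = (4, 11)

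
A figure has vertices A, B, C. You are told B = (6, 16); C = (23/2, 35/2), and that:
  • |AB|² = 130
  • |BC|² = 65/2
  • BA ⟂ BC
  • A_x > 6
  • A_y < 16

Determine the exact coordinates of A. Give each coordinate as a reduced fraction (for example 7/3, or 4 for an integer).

1. A_x = 9  [[BA ⟂ BC ⇒ 11/2x+3/2y-57=0] ∩ [|A−(6, 16)|²=130]]
2. A_y = 5  [[BA ⟂ BC ⇒ 11/2x+3/2y-57=0] ∩ [|A−(6, 16)|²=130]]
   so A = (9, 5)

A = (9, 5)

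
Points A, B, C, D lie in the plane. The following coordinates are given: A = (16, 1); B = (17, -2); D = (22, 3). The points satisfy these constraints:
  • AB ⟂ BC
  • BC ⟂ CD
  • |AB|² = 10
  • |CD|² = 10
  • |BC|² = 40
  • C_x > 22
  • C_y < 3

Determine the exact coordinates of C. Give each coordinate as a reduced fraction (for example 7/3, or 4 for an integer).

1. C_x = 23  [[AB ⟂ BC ⇒ 1x-3y-23=0] ∩ [|C−(22, 3)|²=10]]
2. C_y = 0  [[AB ⟂ BC ⇒ 1x-3y-23=0] ∩ [|C−(22, 3)|²=10]]
   so C = (23, 0)

C = (23, 0)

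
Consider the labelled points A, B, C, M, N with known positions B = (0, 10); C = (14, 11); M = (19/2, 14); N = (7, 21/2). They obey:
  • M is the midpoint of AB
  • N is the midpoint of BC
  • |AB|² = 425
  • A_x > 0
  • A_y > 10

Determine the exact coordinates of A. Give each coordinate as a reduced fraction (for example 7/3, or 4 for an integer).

A = (19, 18)

1. A_x = 19  [A = 2·M−B = 2·(19/2, 14)−(0, 10)]
2. A_y = 18  [A = 2·M−B = 2·(19/2, 14)−(0, 10)]
   so A = (19, 18)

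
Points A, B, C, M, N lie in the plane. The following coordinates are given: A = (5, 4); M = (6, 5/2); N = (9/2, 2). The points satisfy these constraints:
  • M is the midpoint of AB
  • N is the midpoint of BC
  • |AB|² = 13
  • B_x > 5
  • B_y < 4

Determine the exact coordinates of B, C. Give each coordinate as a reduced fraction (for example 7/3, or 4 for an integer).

B = (7, 1)
C = (2, 3)

1. B_x = 7  [B = 2·M−A = 2·(6, 5/2)−(5, 4)]
2. B_y = 1  [B = 2·M−A = 2·(6, 5/2)−(5, 4)]
   so B = (7, 1)
3. C_x = 2  [C = 2·N−B = 2·(9/2, 2)−(7, 1)]
4. C_y = 3  [C = 2·N−B = 2·(9/2, 2)−(7, 1)]
   so C = (2, 3)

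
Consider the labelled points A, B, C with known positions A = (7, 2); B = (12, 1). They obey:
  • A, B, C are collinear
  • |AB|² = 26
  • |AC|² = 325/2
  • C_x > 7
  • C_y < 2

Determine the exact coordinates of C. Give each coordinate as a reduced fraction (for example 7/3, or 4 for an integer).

1. C_x = 39/2  [[A, B, C are collinear ⇒ 1x+5y-17=0] ∩ [|C−(7, 2)|²=325/2]]
2. C_y = -1/2  [[A, B, C are collinear ⇒ 1x+5y-17=0] ∩ [|C−(7, 2)|²=325/2]]
   so C = (39/2, -1/2)

C = (39/2, -1/2)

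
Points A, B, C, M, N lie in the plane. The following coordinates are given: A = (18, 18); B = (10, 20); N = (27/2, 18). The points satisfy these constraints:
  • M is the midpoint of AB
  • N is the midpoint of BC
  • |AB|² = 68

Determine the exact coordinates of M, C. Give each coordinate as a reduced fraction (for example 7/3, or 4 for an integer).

1. M_x = 14  [2·M = A+B = (18, 18)+(10, 20)]
2. M_y = 19  [2·M = A+B = (18, 18)+(10, 20)]
   so M = (14, 19)
3. C_x = 17  [C = 2·N−B = 2·(27/2, 18)−(10, 20)]
4. C_y = 16  [C = 2·N−B = 2·(27/2, 18)−(10, 20)]
   so C = (17, 16)

M = (14, 19)
C = (17, 16)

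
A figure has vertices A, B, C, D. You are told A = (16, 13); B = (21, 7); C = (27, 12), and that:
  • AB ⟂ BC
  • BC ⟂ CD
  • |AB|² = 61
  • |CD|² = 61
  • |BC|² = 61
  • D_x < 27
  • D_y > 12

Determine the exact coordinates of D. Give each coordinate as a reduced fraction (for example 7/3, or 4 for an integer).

1. D_x = 22  [[BC ⟂ CD ⇒ 6x+5y-222=0] ∩ [|D−(27, 12)|²=61]]
2. D_y = 18  [[BC ⟂ CD ⇒ 6x+5y-222=0] ∩ [|D−(27, 12)|²=61]]
   so D = (22, 18)

D = (22, 18)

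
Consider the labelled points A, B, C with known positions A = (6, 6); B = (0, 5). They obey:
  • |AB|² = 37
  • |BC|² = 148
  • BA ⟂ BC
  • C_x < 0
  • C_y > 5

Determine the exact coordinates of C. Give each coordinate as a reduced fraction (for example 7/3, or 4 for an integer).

1. C_x = -2  [[BA ⟂ BC ⇒ 6x+1y-5=0] ∩ [|C−(0, 5)|²=148]]
2. C_y = 17  [[BA ⟂ BC ⇒ 6x+1y-5=0] ∩ [|C−(0, 5)|²=148]]
   so C = (-2, 17)

C = (-2, 17)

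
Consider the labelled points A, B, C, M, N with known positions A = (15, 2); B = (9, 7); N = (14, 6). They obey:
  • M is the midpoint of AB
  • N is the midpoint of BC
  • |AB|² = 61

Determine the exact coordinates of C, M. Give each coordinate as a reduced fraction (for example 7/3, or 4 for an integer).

C = (19, 5)
M = (12, 9/2)

1. M_x = 12  [2·M = A+B = (15, 2)+(9, 7)]
2. M_y = 9/2  [2·M = A+B = (15, 2)+(9, 7)]
   so M = (12, 9/2)
3. C_x = 19  [C = 2·N−B = 2·(14, 6)−(9, 7)]
4. C_y = 5  [C = 2·N−B = 2·(14, 6)−(9, 7)]
   so C = (19, 5)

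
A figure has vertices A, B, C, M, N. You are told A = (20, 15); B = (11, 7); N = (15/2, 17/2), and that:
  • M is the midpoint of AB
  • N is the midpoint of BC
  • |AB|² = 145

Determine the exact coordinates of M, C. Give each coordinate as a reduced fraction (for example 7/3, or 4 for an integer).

M = (31/2, 11)
C = (4, 10)

1. M_x = 31/2  [2·M = A+B = (20, 15)+(11, 7)]
2. M_y = 11  [2·M = A+B = (20, 15)+(11, 7)]
   so M = (31/2, 11)
3. C_x = 4  [C = 2·N−B = 2·(15/2, 17/2)−(11, 7)]
4. C_y = 10  [C = 2·N−B = 2·(15/2, 17/2)−(11, 7)]
   so C = (4, 10)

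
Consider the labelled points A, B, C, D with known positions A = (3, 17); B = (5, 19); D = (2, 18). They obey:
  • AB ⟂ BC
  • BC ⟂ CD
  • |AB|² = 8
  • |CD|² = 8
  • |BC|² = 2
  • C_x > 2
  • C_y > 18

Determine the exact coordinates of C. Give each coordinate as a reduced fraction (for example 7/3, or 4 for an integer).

1. C_x = 4  [[AB ⟂ BC ⇒ 2x+2y-48=0] ∩ [|C−(2, 18)|²=8]]
2. C_y = 20  [[AB ⟂ BC ⇒ 2x+2y-48=0] ∩ [|C−(2, 18)|²=8]]
   so C = (4, 20)

C = (4, 20)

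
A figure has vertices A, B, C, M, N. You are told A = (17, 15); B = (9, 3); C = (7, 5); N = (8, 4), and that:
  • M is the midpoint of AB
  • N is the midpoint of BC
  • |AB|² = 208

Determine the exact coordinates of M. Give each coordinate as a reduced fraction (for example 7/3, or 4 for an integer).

M = (13, 9)

1. M_x = 13  [2·M = A+B = (17, 15)+(9, 3)]
2. M_y = 9  [2·M = A+B = (17, 15)+(9, 3)]
   so M = (13, 9)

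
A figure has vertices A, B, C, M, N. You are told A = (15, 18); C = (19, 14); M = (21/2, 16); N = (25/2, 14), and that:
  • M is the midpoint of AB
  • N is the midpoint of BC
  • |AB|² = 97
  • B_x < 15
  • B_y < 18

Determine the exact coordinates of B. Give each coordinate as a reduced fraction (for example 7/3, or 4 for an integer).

1. B_x = 6  [B = 2·M−A = 2·(21/2, 16)−(15, 18)]
2. B_y = 14  [B = 2·M−A = 2·(21/2, 16)−(15, 18)]
   so B = (6, 14)

B = (6, 14)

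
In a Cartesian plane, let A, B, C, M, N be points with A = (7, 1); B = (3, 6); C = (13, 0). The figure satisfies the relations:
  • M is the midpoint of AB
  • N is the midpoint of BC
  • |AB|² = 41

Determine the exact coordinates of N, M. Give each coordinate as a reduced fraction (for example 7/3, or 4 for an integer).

1. M_x = 5  [2·M = A+B = (7, 1)+(3, 6)]
2. M_y = 7/2  [2·M = A+B = (7, 1)+(3, 6)]
   so M = (5, 7/2)
3. N_x = 8  [2·N = B+C = (3, 6)+(13, 0)]
4. N_y = 3  [2·N = B+C = (3, 6)+(13, 0)]
   so N = (8, 3)

N = (8, 3)
M = (5, 7/2)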